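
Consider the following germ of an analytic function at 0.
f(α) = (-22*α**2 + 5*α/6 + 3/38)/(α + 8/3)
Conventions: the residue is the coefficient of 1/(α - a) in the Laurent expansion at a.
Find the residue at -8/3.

At the order-1 pole -8/3 set g(α) = (α - (-8/3))*f(α) = -22*α**2 + 5*α/6 + 3/38.
Simple pole: residue = g(a) at a = -8/3, which is -18079/114.

The residue is -18079/114.


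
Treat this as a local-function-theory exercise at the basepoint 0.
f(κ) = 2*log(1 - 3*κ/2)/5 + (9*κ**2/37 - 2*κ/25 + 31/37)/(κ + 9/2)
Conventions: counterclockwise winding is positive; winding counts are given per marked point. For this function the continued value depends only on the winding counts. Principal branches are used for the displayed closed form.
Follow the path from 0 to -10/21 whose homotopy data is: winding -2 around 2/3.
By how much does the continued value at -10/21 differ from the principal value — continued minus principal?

Continued minus principal equals -(8/5)*pi*i.

The rational part is single-valued and drops out of the difference; each branch term changes only by its own monodromy.
(2/5)*log(1 - κ/(2/3)): each positive loop around 2/3 adds 2*pi*i to the log, so winding -2 contributes (2/5)*(-2)*2*pi*i = -(8/5)*pi*i.
Summing the contributions at κ = -10/21 gives -(8/5)*pi*i.


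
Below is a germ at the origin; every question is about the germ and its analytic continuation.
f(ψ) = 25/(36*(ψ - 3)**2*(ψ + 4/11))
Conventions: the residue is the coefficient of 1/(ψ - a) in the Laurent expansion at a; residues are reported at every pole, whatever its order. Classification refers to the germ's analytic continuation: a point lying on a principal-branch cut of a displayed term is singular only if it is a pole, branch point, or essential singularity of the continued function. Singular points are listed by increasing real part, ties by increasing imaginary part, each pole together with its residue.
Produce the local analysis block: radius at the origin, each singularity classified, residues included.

Denominator factor (ψ + 4/11): pole of order 1 at -4/11, modulus 4/11.
Denominator factor (ψ - 3)^2: pole of order 2 at 3, modulus 3.
The radius of convergence is the smallest modulus among the singular points: 4/11.
At the order-1 pole -4/11 set g(ψ) = (ψ - (-4/11))*f(ψ) = 25/(36*(ψ - 3)**2).
Simple pole: residue = g(a) at a = -4/11, which is 3025/49284.
At the order-2 pole 3 set g(ψ) = (ψ - (3))^2*f(ψ) = 25/(36*(ψ + 4/11)).
Order-2 pole: residue = g'(a); g'(3) = -3025/49284, so the residue is -3025/49284.
List the singular points by increasing real part (a conjugate pair: the negative imaginary part first).

Radius of convergence at 0: 4/11.
At -4/11: a pole of order 1; residue 3025/49284.
At 3: a pole of order 2; residue -3025/49284.


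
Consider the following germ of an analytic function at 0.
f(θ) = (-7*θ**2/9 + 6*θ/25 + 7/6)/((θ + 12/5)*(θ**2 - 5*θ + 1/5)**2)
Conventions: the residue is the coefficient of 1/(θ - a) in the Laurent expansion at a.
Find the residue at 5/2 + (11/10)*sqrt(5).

The factor θ**2 - 5*θ + 1/5 splits as (θ - a)(θ - a') with a = 5/2 + (11/10)*sqrt(5), a' = 5/2 - (11/10)*sqrt(5). At the order-2 pole a set g(θ) = (θ - a)^2*f(θ) = [(-7*θ**2/9 + 6*θ/25 + 7/6)/(θ + 12/5)] / (θ - a')^2.
Order-2 pole: residue = g'(a); g'(5/2 + (11/10)*sqrt(5)) = 14585/2419212 + (13354123/9659913516)*sqrt(5), so the residue is 14585/2419212 + (13354123/9659913516)*sqrt(5).

The residue is 14585/2419212 + (13354123/9659913516)*sqrt(5).


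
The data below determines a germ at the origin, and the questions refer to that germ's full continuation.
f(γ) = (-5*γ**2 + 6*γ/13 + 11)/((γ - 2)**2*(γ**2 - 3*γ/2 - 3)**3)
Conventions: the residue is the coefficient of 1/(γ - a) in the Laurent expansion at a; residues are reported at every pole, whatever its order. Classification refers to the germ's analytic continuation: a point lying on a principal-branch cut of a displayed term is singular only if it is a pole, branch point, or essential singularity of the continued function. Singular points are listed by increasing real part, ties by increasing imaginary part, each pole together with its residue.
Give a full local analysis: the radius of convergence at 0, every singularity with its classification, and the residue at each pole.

Denominator factor (γ - 2)^2: pole of order 2 at 2, modulus 2.
Denominator factor (γ**2 - 3*γ/2 - 3)^3: discriminant 57/4, real irrational roots 3/4 + (1/4)*sqrt(57) and 3/4 - (1/4)*sqrt(57); poles of order 3, moduli 3/4 + (1/4)*sqrt(57) and -3/4 + (1/4)*sqrt(57).
The radius of convergence is the smallest modulus among the singular points: -3/4 + (1/4)*sqrt(57).
The factor γ**2 - 3*γ/2 - 3 splits as (γ - a)(γ - a') with a = 3/4 - (1/4)*sqrt(57), a' = 3/4 + (1/4)*sqrt(57). At the order-3 pole a set g(γ) = (γ - a)^3*f(γ) = [(-5*γ**2 + 6*γ/13 + 11)/(γ - 2)**2] / (γ - a')^3.
Order-3 pole: residue = g''(a)/2; g''(3/4 - (1/4)*sqrt(57)) = -2591/416 + (20968265/25680096)*sqrt(57), so the residue is -2591/832 + (20968265/51360192)*sqrt(57).
At the order-2 pole 2 set g(γ) = (γ - (2))^2*f(γ) = (-5*γ**2 + 6*γ/13 + 11)/(γ**2 - 3*γ/2 - 3)**3.
Order-2 pole: residue = g'(a); g'(2) = 2591/416, so the residue is 2591/416.
The factor γ**2 - 3*γ/2 - 3 splits as (γ - a)(γ - a') with a = 3/4 + (1/4)*sqrt(57), a' = 3/4 - (1/4)*sqrt(57). At the order-3 pole a set g(γ) = (γ - a)^3*f(γ) = [(-5*γ**2 + 6*γ/13 + 11)/(γ - 2)**2] / (γ - a')^3.
Order-3 pole: residue = g''(a)/2; g''(3/4 + (1/4)*sqrt(57)) = -2591/416 - (20968265/25680096)*sqrt(57), so the residue is -2591/832 - (20968265/51360192)*sqrt(57).
List the singular points by increasing real part (a conjugate pair: the negative imaginary part first).

Radius of convergence at 0: -3/4 + (1/4)*sqrt(57).
At 3/4 - (1/4)*sqrt(57): a pole of order 3; residue -2591/832 + (20968265/51360192)*sqrt(57).
At 2: a pole of order 2; residue 2591/416.
At 3/4 + (1/4)*sqrt(57): a pole of order 3; residue -2591/832 - (20968265/51360192)*sqrt(57).


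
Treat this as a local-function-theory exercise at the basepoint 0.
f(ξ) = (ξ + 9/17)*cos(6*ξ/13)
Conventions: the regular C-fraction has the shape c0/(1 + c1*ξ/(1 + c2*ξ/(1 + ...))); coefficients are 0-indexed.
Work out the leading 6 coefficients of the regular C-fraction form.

The regular C-fraction coefficients are [9/17, -17/9, 50299/25857, -162/2873, -2295/50299, -834428/452691].

Taylor coefficients (expand at 0): a_0 = 9/17, a_1 = 1, a_2 = -162/2873, a_3 = -18/169, a_4 = 486/485537, a_5 = 54/28561.
c0 = a_0 = 9/17. Peel one level at a time: if S = 1 + c*ξ/S' with S'(0) = 1, then c is the ξ-coefficient of S and S' = c*ξ/(S - 1).
S_1 = c0/f = 1 + (-17/9)*ξ + (50299/13689)*ξ^2 + ...; c1 = -17/9.
S_2 = c1*ξ/(S_1 - 1) = 1 + (50299/25857)*ξ + (905382/8254129)*ξ^2 + ...; c2 = 50299/25857.
S_3 = c2*ξ/(S_2 - 1) = 1 + (-162/2873)*ξ + (-21870/8500531)*ξ^2 + ...; c3 = -162/2873.
S_4 = c3*ξ/(S_3 - 1) = 1 + (-2295/50299)*ξ + (-212779140/2529989401)*ξ^2 + ...; c4 = -2295/50299.
S_5 = c4*ξ/(S_4 - 1) = 1 + (-834428/452691)*ξ + ...; c5 = -834428/452691.


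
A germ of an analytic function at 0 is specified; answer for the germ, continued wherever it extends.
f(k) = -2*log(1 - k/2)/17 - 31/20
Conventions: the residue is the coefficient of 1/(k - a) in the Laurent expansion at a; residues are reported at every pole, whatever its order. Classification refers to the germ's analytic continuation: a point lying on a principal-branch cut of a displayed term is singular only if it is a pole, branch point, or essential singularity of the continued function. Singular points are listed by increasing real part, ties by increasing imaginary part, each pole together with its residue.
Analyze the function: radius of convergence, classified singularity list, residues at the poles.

Branch term (-2/17)*log(1 - k/(2)): its argument vanishes at k = 2, a logarithmic branch point, modulus 2.
The radius of convergence is the smallest modulus among the singular points: 2.

Radius of convergence at 0: 2.
At 2: a logarithmic branch point.


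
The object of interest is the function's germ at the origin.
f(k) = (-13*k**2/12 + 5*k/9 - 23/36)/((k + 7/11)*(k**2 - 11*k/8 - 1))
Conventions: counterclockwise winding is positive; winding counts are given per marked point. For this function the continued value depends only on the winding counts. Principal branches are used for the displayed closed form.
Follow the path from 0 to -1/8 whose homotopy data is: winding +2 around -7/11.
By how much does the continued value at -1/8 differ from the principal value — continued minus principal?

The function is rational, hence single-valued: continuing it around any pole returns the same value, so the difference is 0.

Continued minus principal equals 0.


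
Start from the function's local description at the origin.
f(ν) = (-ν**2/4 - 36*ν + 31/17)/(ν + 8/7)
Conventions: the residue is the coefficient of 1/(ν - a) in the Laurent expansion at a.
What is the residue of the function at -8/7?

At the order-1 pole -8/7 set g(ν) = (ν - (-8/7))*f(ν) = -ν**2/4 - 36*ν + 31/17.
Simple pole: residue = g(a) at a = -8/7, which is 35519/833.

The residue is 35519/833.


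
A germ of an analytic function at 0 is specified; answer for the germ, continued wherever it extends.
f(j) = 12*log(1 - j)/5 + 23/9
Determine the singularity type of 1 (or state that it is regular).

The point is a logarithmic branch point.

The term (12/5)*log(1 - j/(1)) has argument 1 - 1/(1) = 0 at 1: a logarithmic (infinitely-sheeted) branch point; the remaining terms are analytic or single-valued there.


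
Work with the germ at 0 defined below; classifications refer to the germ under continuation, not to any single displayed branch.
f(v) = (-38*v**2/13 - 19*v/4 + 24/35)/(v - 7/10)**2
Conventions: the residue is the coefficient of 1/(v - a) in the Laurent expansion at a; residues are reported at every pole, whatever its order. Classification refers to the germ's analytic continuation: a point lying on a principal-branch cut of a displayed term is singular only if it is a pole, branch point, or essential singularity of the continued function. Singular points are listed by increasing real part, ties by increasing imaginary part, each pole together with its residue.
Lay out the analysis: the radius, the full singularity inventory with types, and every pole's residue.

Radius of convergence at 0: 7/10.
At 7/10: a pole of order 2; residue -2299/260.

Denominator factor (v - 7/10)^2: pole of order 2 at 7/10, modulus 7/10.
The radius of convergence is the smallest modulus among the singular points: 7/10.
At the order-2 pole 7/10 set g(v) = (v - (7/10))^2*f(v) = -38*v**2/13 - 19*v/4 + 24/35.
Order-2 pole: residue = g'(a); g'(7/10) = -2299/260, so the residue is -2299/260.


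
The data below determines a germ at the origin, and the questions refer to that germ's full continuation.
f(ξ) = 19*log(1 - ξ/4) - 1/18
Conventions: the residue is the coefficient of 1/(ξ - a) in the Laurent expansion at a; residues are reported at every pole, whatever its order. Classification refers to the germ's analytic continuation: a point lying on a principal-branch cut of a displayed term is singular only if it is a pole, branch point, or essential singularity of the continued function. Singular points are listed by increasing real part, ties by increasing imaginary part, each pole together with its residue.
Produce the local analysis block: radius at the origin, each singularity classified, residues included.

Radius of convergence at 0: 4.
At 4: a logarithmic branch point.

Branch term (19)*log(1 - ξ/(4)): its argument vanishes at ξ = 4, a logarithmic branch point, modulus 4.
The radius of convergence is the smallest modulus among the singular points: 4.


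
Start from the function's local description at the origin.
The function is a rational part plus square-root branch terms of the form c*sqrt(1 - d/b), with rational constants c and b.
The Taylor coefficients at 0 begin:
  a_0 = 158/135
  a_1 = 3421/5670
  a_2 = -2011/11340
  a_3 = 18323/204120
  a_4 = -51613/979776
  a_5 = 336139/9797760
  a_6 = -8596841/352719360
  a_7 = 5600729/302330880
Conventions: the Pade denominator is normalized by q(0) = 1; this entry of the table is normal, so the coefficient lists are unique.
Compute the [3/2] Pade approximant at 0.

Taylor coefficients needed (read off): a_0 = 158/135, a_1 = 3421/5670, a_2 = -2011/11340, a_3 = 18323/204120, a_4 = -51613/979776, a_5 = 336139/9797760.
Write the denominator as Q(d) = 1 + q1*d + q2*d^2. Requiring Q*f - P = O(d^6) with deg P <= 3 kills the coefficients of d^4..d^5 in Q*f:
  d^4: a_4 + q1*a_3 + q2*a_2 = 0, i.e. -51613/979776 + (18323/204120)*q1 + (-2011/11340)*q2 = 0.
  d^5: a_5 + q1*a_4 + q2*a_3 = 0, i.e. 336139/9797760 + (-51613/979776)*q1 + (18323/204120)*q2 = 0.
Solving this linear system: q1 = 677627383/641930487, q2 = 7311354539/30812663376.
The numerator is Q*f truncated at degree 3: P0 = a_0 = 158/135; P1 = a_1 + q1*a_0 = 148728433547/80883241362; P2 = a_2 + q1*a_1 + q2*a_0 = 102228454765/138656985192; P3 = a_3 + q1*a_2 + q2*a_1 = 25364843225/554627940768.

The Pade approximant has numerator coefficients [158/135, 148728433547/80883241362, 102228454765/138656985192, 25364843225/554627940768]; denominator coefficients [1, 677627383/641930487, 7311354539/30812663376].


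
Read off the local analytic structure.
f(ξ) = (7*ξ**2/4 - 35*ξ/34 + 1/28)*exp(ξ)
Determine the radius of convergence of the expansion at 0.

The factor exp(ξ) is entire and contributes no finite singular point.
The polynomial part has no poles.
No finite singular points: the Taylor series at 0 converges everywhere.

The radius of convergence is infinite.


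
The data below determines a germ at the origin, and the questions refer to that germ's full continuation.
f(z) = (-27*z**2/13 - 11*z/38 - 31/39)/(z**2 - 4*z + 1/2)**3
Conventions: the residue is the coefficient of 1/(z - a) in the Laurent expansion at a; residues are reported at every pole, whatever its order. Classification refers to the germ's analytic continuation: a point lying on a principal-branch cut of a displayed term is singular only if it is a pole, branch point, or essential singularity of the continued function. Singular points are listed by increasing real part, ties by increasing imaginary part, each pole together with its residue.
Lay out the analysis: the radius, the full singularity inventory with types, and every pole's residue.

Radius of convergence at 0: 2 - (1/2)*sqrt(14).
At 2 - (1/2)*sqrt(14): a pole of order 3; residue (10757/677768)*sqrt(14).
At 2 + (1/2)*sqrt(14): a pole of order 3; residue -(10757/677768)*sqrt(14).

Denominator factor (z**2 - 4*z + 1/2)^3: discriminant 14, real irrational roots 2 + (1/2)*sqrt(14) and 2 - (1/2)*sqrt(14); poles of order 3, moduli 2 + (1/2)*sqrt(14) and 2 - (1/2)*sqrt(14).
The radius of convergence is the smallest modulus among the singular points: 2 - (1/2)*sqrt(14).
The factor z**2 - 4*z + 1/2 splits as (z - a)(z - a') with a = 2 - (1/2)*sqrt(14), a' = 2 + (1/2)*sqrt(14). At the order-3 pole a set g(z) = (z - a)^3*f(z) = [-27*z**2/13 - 11*z/38 - 31/39] / (z - a')^3.
Order-3 pole: residue = g''(a)/2; g''(2 - (1/2)*sqrt(14)) = (10757/338884)*sqrt(14), so the residue is (10757/677768)*sqrt(14).
The factor z**2 - 4*z + 1/2 splits as (z - a)(z - a') with a = 2 + (1/2)*sqrt(14), a' = 2 - (1/2)*sqrt(14). At the order-3 pole a set g(z) = (z - a)^3*f(z) = [-27*z**2/13 - 11*z/38 - 31/39] / (z - a')^3.
Order-3 pole: residue = g''(a)/2; g''(2 + (1/2)*sqrt(14)) = -(10757/338884)*sqrt(14), so the residue is -(10757/677768)*sqrt(14).
List the singular points by increasing real part (a conjugate pair: the negative imaginary part first).


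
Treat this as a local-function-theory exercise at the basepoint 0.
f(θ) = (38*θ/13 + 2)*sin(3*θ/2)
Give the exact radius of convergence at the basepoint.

The radius of convergence is infinite.

The factor sin(3*θ/2) is entire and contributes no finite singular point.
The polynomial part has no poles.
No finite singular points: the Taylor series at 0 converges everywhere.


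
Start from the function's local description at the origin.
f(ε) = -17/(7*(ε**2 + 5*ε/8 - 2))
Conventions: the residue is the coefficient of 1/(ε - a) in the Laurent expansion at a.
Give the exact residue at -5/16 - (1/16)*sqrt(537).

The residue is (136/3759)*sqrt(537).

The factor ε**2 + 5*ε/8 - 2 splits as (ε - a)(ε - a') with a = -5/16 - (1/16)*sqrt(537), a' = -5/16 + (1/16)*sqrt(537). At the order-1 pole a set g(ε) = (ε - a)*f(ε) = [-17/7] / (ε - a').
Simple pole: residue = g(a) at a = -5/16 - (1/16)*sqrt(537), which is (136/3759)*sqrt(537).


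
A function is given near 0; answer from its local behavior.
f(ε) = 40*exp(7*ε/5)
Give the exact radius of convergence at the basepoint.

The factor exp(7*ε/5) is entire and contributes no finite singular point.
The polynomial part has no poles.
No finite singular points: the Taylor series at 0 converges everywhere.

The radius of convergence is infinite.


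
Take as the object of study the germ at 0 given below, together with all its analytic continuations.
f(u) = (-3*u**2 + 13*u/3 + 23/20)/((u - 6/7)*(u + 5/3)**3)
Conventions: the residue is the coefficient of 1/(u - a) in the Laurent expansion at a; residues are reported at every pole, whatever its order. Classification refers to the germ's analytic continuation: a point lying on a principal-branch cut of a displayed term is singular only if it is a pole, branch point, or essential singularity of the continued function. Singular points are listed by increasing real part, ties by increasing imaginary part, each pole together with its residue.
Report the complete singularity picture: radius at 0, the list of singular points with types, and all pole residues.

Radius of convergence at 0: 6/7.
At -5/3: a pole of order 3; residue -492723/2977540.
At 6/7: a pole of order 1; residue 492723/2977540.

Denominator factor (u - 6/7): pole of order 1 at 6/7, modulus 6/7.
Denominator factor (u + 5/3)^3: pole of order 3 at -5/3, modulus 5/3.
The radius of convergence is the smallest modulus among the singular points: 6/7.
At the order-3 pole -5/3 set g(u) = (u - (-5/3))^3*f(u) = (-3*u**2 + 13*u/3 + 23/20)/(u - 6/7).
Order-3 pole: residue = g''(a)/2; g''(-5/3) = -492723/1488770, so the residue is -492723/2977540.
At the order-1 pole 6/7 set g(u) = (u - (6/7))*f(u) = (-3*u**2 + 13*u/3 + 23/20)/(u + 5/3)**3.
Simple pole: residue = g(a) at a = 6/7, which is 492723/2977540.
List the singular points by increasing real part (a conjugate pair: the negative imaginary part first).


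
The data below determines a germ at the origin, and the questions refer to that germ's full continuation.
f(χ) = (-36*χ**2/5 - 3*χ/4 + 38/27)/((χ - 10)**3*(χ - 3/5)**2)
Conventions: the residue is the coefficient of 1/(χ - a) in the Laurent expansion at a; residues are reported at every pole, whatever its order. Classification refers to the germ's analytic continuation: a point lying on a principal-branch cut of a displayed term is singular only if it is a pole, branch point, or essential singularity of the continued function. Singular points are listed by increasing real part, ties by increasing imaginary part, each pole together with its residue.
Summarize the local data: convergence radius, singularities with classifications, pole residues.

Denominator factor (χ - 3/5)^2: pole of order 2 at 3/5, modulus 3/5.
Denominator factor (χ - 10)^3: pole of order 3 at 10, modulus 10.
The radius of convergence is the smallest modulus among the singular points: 3/5.
At the order-2 pole 3/5 set g(χ) = (χ - (3/5))^2*f(χ) = (-36*χ**2/5 - 3*χ/4 + 38/27)/(χ - 10)**3.
Order-2 pole: residue = g'(a); g'(3/5) = 524080/43917129, so the residue is 524080/43917129.
At the order-3 pole 10 set g(χ) = (χ - (10))^3*f(χ) = (-36*χ**2/5 - 3*χ/4 + 38/27)/(χ - 3/5)**2.
Order-3 pole: residue = g''(a)/2; g''(10) = -1048160/43917129, so the residue is -524080/43917129.
List the singular points by increasing real part (a conjugate pair: the negative imaginary part first).

Radius of convergence at 0: 3/5.
At 3/5: a pole of order 2; residue 524080/43917129.
At 10: a pole of order 3; residue -524080/43917129.


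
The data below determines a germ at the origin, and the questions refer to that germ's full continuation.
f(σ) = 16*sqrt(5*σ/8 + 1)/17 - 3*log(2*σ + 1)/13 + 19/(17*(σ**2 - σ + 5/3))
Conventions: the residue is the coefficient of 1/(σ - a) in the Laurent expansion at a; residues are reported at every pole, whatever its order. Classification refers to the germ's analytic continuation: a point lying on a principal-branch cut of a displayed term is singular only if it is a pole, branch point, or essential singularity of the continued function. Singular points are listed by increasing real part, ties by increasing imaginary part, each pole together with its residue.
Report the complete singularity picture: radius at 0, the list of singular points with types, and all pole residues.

Radius of convergence at 0: 1/2.
At -8/5: an algebraic (square-root) branch point.
At -1/2: a logarithmic branch point.
At (1/2) - ((1/6)*sqrt(51))*i: a pole of order 1; residue ((19/289)*sqrt(51))*i.
At (1/2) + ((1/6)*sqrt(51))*i: a pole of order 1; residue -((19/289)*sqrt(51))*i.

Denominator factor (σ**2 - σ + 5/3): discriminant -17/3, complex-conjugate roots (1/2) + ((1/6)*sqrt(51))*i and (1/2) - ((1/6)*sqrt(51))*i; poles of order 1, moduli (1/3)*sqrt(15) and (1/3)*sqrt(15).
Branch term (-3/13)*log(1 - σ/(-1/2)): its argument vanishes at σ = -1/2, a logarithmic branch point, modulus 1/2.
Branch term (16/17)*sqrt(1 - σ/(-8/5)): its argument vanishes at σ = -8/5, a square-root branch point, modulus 8/5.
The radius of convergence is the smallest modulus among the singular points: 1/2.
The branch terms are analytic at (1/2) - ((1/6)*sqrt(51))*i and contribute nothing to the residue; only the rational part matters.
The factor σ**2 - σ + 5/3 splits as (σ - a)(σ - a') with a = (1/2) - ((1/6)*sqrt(51))*i, a' = (1/2) + ((1/6)*sqrt(51))*i. At the order-1 pole a set g(σ) = (σ - a)*(rational part) = [19/17] / (σ - a').
Simple pole: residue = g(a) at a = (1/2) - ((1/6)*sqrt(51))*i, which is ((19/289)*sqrt(51))*i.
The branch terms are analytic at (1/2) + ((1/6)*sqrt(51))*i and contribute nothing to the residue; only the rational part matters.
The factor σ**2 - σ + 5/3 splits as (σ - a)(σ - a') with a = (1/2) + ((1/6)*sqrt(51))*i, a' = (1/2) - ((1/6)*sqrt(51))*i. At the order-1 pole a set g(σ) = (σ - a)*(rational part) = [19/17] / (σ - a').
Simple pole: residue = g(a) at a = (1/2) + ((1/6)*sqrt(51))*i, which is -((19/289)*sqrt(51))*i.
List the singular points by increasing real part (a conjugate pair: the negative imaginary part first).


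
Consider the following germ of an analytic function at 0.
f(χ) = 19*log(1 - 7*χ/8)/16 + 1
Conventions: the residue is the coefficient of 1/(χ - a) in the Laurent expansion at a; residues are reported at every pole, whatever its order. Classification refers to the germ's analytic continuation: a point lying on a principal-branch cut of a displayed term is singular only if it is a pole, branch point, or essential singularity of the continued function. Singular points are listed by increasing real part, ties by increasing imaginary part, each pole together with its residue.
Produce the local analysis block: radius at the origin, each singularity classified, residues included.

Branch term (19/16)*log(1 - χ/(8/7)): its argument vanishes at χ = 8/7, a logarithmic branch point, modulus 8/7.
The radius of convergence is the smallest modulus among the singular points: 8/7.

Radius of convergence at 0: 8/7.
At 8/7: a logarithmic branch point.


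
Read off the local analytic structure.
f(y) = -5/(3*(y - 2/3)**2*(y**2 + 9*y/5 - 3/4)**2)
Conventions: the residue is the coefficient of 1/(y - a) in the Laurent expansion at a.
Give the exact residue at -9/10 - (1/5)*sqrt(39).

The residue is -30456000/4173281 + (2455322875/2115853467)*sqrt(39).

The factor y**2 + 9*y/5 - 3/4 splits as (y - a)(y - a') with a = -9/10 - (1/5)*sqrt(39), a' = -9/10 + (1/5)*sqrt(39). At the order-2 pole a set g(y) = (y - a)^2*f(y) = [-5/(3*(y - 2/3)**2)] / (y - a')^2.
Order-2 pole: residue = g'(a); g'(-9/10 - (1/5)*sqrt(39)) = -30456000/4173281 + (2455322875/2115853467)*sqrt(39), so the residue is -30456000/4173281 + (2455322875/2115853467)*sqrt(39).


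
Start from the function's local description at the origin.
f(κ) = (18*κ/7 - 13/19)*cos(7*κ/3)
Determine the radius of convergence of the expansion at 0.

The factor cos(7*κ/3) is entire and contributes no finite singular point.
The polynomial part has no poles.
No finite singular points: the Taylor series at 0 converges everywhere.

The radius of convergence is infinite.


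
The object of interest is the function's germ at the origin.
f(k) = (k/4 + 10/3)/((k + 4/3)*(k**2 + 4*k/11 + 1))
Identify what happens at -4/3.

The point is a pole of order 1.

The denominator factor k + 4/3 vanishes at -4/3 and appears to the power 1; the numerator there equals 3, nonzero, and no other factor vanishes.
Hence a pole whose order is the multiplicity, 1.


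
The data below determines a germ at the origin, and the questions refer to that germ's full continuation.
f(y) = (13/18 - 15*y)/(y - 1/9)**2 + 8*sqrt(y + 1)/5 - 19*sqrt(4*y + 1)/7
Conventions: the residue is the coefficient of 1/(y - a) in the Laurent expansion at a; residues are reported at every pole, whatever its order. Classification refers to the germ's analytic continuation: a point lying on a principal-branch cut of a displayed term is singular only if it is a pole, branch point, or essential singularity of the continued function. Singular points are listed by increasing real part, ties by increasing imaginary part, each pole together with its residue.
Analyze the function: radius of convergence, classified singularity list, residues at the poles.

Denominator factor (y - 1/9)^2: pole of order 2 at 1/9, modulus 1/9.
Branch term (-19/7)*sqrt(1 - y/(-1/4)): its argument vanishes at y = -1/4, a square-root branch point, modulus 1/4.
Branch term (8/5)*sqrt(1 - y/(-1)): its argument vanishes at y = -1, a square-root branch point, modulus 1.
The radius of convergence is the smallest modulus among the singular points: 1/9.
The branch terms are analytic at 1/9 and contribute nothing to the residue; only the rational part matters.
At the order-2 pole 1/9 set g(y) = (y - (1/9))^2*(rational part) = 13/18 - 15*y.
Order-2 pole: residue = g'(a); g'(1/9) = -15, so the residue is -15.
List the singular points by increasing real part (a conjugate pair: the negative imaginary part first).

Radius of convergence at 0: 1/9.
At -1: an algebraic (square-root) branch point.
At -1/4: an algebraic (square-root) branch point.
At 1/9: a pole of order 2; residue -15.


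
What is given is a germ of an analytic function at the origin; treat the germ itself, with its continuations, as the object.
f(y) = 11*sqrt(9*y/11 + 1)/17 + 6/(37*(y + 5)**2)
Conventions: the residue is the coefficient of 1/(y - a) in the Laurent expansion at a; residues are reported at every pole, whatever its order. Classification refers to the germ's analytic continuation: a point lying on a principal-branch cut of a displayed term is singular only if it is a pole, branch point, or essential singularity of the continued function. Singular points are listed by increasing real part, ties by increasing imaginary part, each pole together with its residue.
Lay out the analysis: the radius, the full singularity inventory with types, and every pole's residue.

Radius of convergence at 0: 11/9.
At -5: a pole of order 2; residue 0.
At -11/9: an algebraic (square-root) branch point.

Denominator factor (y + 5)^2: pole of order 2 at -5, modulus 5.
Branch term (11/17)*sqrt(1 - y/(-11/9)): its argument vanishes at y = -11/9, a square-root branch point, modulus 11/9.
The radius of convergence is the smallest modulus among the singular points: 11/9.
The branch term is analytic at -5 and contributes nothing to the residue; only the rational part matters.
At the order-2 pole -5 set g(y) = (y - (-5))^2*(rational part) = 6/37.
Order-2 pole: residue = g'(a); g'(-5) = 0, so the residue is 0.
List the singular points by increasing real part (a conjugate pair: the negative imaginary part first).


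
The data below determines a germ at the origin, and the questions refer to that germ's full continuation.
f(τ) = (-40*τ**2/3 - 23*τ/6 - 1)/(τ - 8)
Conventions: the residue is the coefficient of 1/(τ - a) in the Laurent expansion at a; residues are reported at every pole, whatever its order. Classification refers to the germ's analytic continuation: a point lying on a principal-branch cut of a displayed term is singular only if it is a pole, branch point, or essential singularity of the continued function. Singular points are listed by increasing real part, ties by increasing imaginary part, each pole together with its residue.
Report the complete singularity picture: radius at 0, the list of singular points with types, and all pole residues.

Denominator factor (τ - 8): pole of order 1 at 8, modulus 8.
The radius of convergence is the smallest modulus among the singular points: 8.
At the order-1 pole 8 set g(τ) = (τ - (8))*f(τ) = -40*τ**2/3 - 23*τ/6 - 1.
Simple pole: residue = g(a) at a = 8, which is -885.

Radius of convergence at 0: 8.
At 8: a pole of order 1; residue -885.


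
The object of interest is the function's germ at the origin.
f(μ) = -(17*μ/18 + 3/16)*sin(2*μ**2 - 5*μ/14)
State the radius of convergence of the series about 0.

The factor -sin(2*μ**2 - 5*μ/14) is entire and contributes no finite singular point.
The polynomial part has no poles.
No finite singular points: the Taylor series at 0 converges everywhere.

The radius of convergence is infinite.


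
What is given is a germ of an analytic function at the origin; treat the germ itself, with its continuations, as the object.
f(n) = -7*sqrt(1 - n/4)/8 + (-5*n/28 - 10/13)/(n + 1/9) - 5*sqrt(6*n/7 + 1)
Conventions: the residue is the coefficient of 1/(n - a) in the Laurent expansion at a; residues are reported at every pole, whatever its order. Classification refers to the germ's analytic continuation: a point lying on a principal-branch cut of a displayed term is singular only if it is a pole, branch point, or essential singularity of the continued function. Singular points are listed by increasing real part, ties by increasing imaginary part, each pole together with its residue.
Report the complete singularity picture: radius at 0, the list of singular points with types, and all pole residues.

Denominator factor (n + 1/9): pole of order 1 at -1/9, modulus 1/9.
Branch term (-5)*sqrt(1 - n/(-7/6)): its argument vanishes at n = -7/6, a square-root branch point, modulus 7/6.
Branch term (-7/8)*sqrt(1 - n/(4)): its argument vanishes at n = 4, a square-root branch point, modulus 4.
The radius of convergence is the smallest modulus among the singular points: 1/9.
The branch terms are analytic at -1/9 and contribute nothing to the residue; only the rational part matters.
At the order-1 pole -1/9 set g(n) = (n - (-1/9))*(rational part) = -5*n/28 - 10/13.
Simple pole: residue = g(a) at a = -1/9, which is -2455/3276.
List the singular points by increasing real part (a conjugate pair: the negative imaginary part first).

Radius of convergence at 0: 1/9.
At -7/6: an algebraic (square-root) branch point.
At -1/9: a pole of order 1; residue -2455/3276.
At 4: an algebraic (square-root) branch point.


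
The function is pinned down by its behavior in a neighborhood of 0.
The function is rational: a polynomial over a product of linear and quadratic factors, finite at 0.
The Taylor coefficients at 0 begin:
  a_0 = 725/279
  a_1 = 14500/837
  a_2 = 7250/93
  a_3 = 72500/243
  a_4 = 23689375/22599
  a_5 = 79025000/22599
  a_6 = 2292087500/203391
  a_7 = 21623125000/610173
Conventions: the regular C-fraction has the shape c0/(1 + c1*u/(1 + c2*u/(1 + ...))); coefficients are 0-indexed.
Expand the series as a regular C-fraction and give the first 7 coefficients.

The regular C-fraction coefficients are [725/279, -20/3, 13/6, -109/78, 405/1417, -2015/2943, 109/1674].

Taylor coefficients (read off): a_0 = 725/279, a_1 = 14500/837, a_2 = 7250/93, a_3 = 72500/243, a_4 = 23689375/22599, a_5 = 79025000/22599, a_6 = 2292087500/203391.
c0 = a_0 = 725/279. Peel one level at a time: if S = 1 + c*u/S' with S'(0) = 1, then c is the u-coefficient of S and S' = c*u/(S - 1).
S_1 = c0/f = 1 + (-20/3)*u + (130/9)*u^2 + ...; c1 = -20/3.
S_2 = c1*u/(S_1 - 1) = 1 + (13/6)*u + (109/36)*u^2 + ...; c2 = 13/6.
S_3 = c2*u/(S_2 - 1) = 1 + (-109/78)*u + (135/338)*u^2 + ...; c3 = -109/78.
S_4 = c3*u/(S_3 - 1) = 1 + (405/1417)*u + (2325/11881)*u^2 + ...; c4 = 405/1417.
S_5 = c4*u/(S_4 - 1) = 1 + (-2015/2943)*u + (65/1458)*u^2 + ...; c5 = -2015/2943.
S_6 = c5*u/(S_5 - 1) = 1 + (109/1674)*u + ...; c6 = 109/1674.


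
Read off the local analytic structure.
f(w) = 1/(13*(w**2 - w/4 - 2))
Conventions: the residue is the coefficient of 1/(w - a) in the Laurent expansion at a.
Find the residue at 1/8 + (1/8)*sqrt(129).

The factor w**2 - w/4 - 2 splits as (w - a)(w - a') with a = 1/8 + (1/8)*sqrt(129), a' = 1/8 - (1/8)*sqrt(129). At the order-1 pole a set g(w) = (w - a)*f(w) = [1/13] / (w - a').
Simple pole: residue = g(a) at a = 1/8 + (1/8)*sqrt(129), which is (4/1677)*sqrt(129).

The residue is (4/1677)*sqrt(129).


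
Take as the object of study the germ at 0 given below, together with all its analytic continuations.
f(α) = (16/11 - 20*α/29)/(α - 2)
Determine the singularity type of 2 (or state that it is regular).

The denominator factor α - 2 vanishes at 2 and appears to the power 1; the numerator there equals 24/319, nonzero, and no other factor vanishes.
Hence a pole whose order is the multiplicity, 1.

The point is a pole of order 1.


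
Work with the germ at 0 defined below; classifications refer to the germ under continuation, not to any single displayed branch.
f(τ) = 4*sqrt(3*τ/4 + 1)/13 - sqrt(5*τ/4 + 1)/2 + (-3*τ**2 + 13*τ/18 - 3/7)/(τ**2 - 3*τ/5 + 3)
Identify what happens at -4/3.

The term (4/13)*sqrt(1 - τ/(-4/3)) has argument 1 - -4/3/(-4/3) = 0 at -4/3: a square-root (algebraic, two-sheeted) branch point; the remaining terms are analytic or single-valued there.

The point is an algebraic (square-root) branch point.


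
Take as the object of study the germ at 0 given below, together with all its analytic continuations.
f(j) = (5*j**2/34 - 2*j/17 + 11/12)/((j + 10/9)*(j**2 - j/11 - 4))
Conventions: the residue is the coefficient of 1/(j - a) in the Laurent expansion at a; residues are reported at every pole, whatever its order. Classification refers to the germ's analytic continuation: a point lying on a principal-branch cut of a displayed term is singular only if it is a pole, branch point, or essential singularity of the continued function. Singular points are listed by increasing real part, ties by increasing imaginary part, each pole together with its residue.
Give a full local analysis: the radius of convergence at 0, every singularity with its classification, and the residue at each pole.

Denominator factor (j**2 - j/11 - 4): discriminant 1937/121, real irrational roots 1/22 + (1/22)*sqrt(1937) and 1/22 - (1/22)*sqrt(1937); poles of order 1, moduli 1/22 + (1/22)*sqrt(1937) and -1/22 + (1/22)*sqrt(1937).
Denominator factor (j + 10/9): pole of order 1 at -10/9, modulus 10/9.
The radius of convergence is the smallest modulus among the singular points: 10/9.
The factor j**2 - j/11 - 4 splits as (j - a)(j - a') with a = 1/22 - (1/22)*sqrt(1937), a' = 1/22 + (1/22)*sqrt(1937). At the order-1 pole a set g(j) = (j - a)*f(j) = [(5*j**2/34 - 2*j/17 + 11/12)/(j + 10/9)] / (j - a').
Simple pole: residue = g(a) at a = 1/22 - (1/22)*sqrt(1937), which is 98199/322864 + (2868963/625387568)*sqrt(1937).
At the order-1 pole -10/9 set g(j) = (j - (-10/9))*f(j) = (5*j**2/34 - 2*j/17 + 11/12)/(j**2 - j/11 - 4).
Simple pole: residue = g(a) at a = -10/9, which is -74459/161432.
The factor j**2 - j/11 - 4 splits as (j - a)(j - a') with a = 1/22 + (1/22)*sqrt(1937), a' = 1/22 - (1/22)*sqrt(1937). At the order-1 pole a set g(j) = (j - a)*f(j) = [(5*j**2/34 - 2*j/17 + 11/12)/(j + 10/9)] / (j - a').
Simple pole: residue = g(a) at a = 1/22 + (1/22)*sqrt(1937), which is 98199/322864 - (2868963/625387568)*sqrt(1937).
List the singular points by increasing real part (a conjugate pair: the negative imaginary part first).

Radius of convergence at 0: 10/9.
At 1/22 - (1/22)*sqrt(1937): a pole of order 1; residue 98199/322864 + (2868963/625387568)*sqrt(1937).
At -10/9: a pole of order 1; residue -74459/161432.
At 1/22 + (1/22)*sqrt(1937): a pole of order 1; residue 98199/322864 - (2868963/625387568)*sqrt(1937).


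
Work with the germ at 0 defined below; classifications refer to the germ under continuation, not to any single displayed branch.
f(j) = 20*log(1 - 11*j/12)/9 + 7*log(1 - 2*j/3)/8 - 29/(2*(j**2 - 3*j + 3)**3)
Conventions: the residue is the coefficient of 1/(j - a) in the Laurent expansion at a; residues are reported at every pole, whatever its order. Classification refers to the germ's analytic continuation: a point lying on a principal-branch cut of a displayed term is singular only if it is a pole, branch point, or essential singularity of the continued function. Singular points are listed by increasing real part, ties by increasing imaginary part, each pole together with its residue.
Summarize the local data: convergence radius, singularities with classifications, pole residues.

Radius of convergence at 0: 12/11.
At 12/11: a logarithmic branch point.
At (3/2) - ((1/2)*sqrt(3))*i: a pole of order 3; residue -((29/9)*sqrt(3))*i.
At 3/2: a logarithmic branch point.
At (3/2) + ((1/2)*sqrt(3))*i: a pole of order 3; residue ((29/9)*sqrt(3))*i.

Denominator factor (j**2 - 3*j + 3)^3: discriminant -3, complex-conjugate roots (3/2) + ((1/2)*sqrt(3))*i and (3/2) - ((1/2)*sqrt(3))*i; poles of order 3, moduli sqrt(3) and sqrt(3).
Branch term (20/9)*log(1 - j/(12/11)): its argument vanishes at j = 12/11, a logarithmic branch point, modulus 12/11.
Branch term (7/8)*log(1 - j/(3/2)): its argument vanishes at j = 3/2, a logarithmic branch point, modulus 3/2.
The radius of convergence is the smallest modulus among the singular points: 12/11.
The branch terms are analytic at (3/2) - ((1/2)*sqrt(3))*i and contribute nothing to the residue; only the rational part matters.
The factor j**2 - 3*j + 3 splits as (j - a)(j - a') with a = (3/2) - ((1/2)*sqrt(3))*i, a' = (3/2) + ((1/2)*sqrt(3))*i. At the order-3 pole a set g(j) = (j - a)^3*(rational part) = [-29/2] / (j - a')^3.
Order-3 pole: residue = g''(a)/2; g''((3/2) - ((1/2)*sqrt(3))*i) = -((58/9)*sqrt(3))*i, so the residue is -((29/9)*sqrt(3))*i.
The branch terms are analytic at (3/2) + ((1/2)*sqrt(3))*i and contribute nothing to the residue; only the rational part matters.
The factor j**2 - 3*j + 3 splits as (j - a)(j - a') with a = (3/2) + ((1/2)*sqrt(3))*i, a' = (3/2) - ((1/2)*sqrt(3))*i. At the order-3 pole a set g(j) = (j - a)^3*(rational part) = [-29/2] / (j - a')^3.
Order-3 pole: residue = g''(a)/2; g''((3/2) + ((1/2)*sqrt(3))*i) = ((58/9)*sqrt(3))*i, so the residue is ((29/9)*sqrt(3))*i.
List the singular points by increasing real part (a conjugate pair: the negative imaginary part first).


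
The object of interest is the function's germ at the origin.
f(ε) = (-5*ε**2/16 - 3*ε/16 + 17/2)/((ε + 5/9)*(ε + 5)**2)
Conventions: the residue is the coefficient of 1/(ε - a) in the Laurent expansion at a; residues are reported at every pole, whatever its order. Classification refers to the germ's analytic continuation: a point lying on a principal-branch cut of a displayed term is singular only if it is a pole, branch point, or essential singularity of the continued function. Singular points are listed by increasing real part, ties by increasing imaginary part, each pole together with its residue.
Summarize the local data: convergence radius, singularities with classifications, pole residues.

Radius of convergence at 0: 5/9.
At -5: a pole of order 2; residue -9513/12800.
At -5/9: a pole of order 1; residue 5513/12800.

Denominator factor (ε + 5/9): pole of order 1 at -5/9, modulus 5/9.
Denominator factor (ε + 5)^2: pole of order 2 at -5, modulus 5.
The radius of convergence is the smallest modulus among the singular points: 5/9.
At the order-2 pole -5 set g(ε) = (ε - (-5))^2*f(ε) = (-5*ε**2/16 - 3*ε/16 + 17/2)/(ε + 5/9).
Order-2 pole: residue = g'(a); g'(-5) = -9513/12800, so the residue is -9513/12800.
At the order-1 pole -5/9 set g(ε) = (ε - (-5/9))*f(ε) = (-5*ε**2/16 - 3*ε/16 + 17/2)/(ε + 5)**2.
Simple pole: residue = g(a) at a = -5/9, which is 5513/12800.
List the singular points by increasing real part (a conjugate pair: the negative imaginary part first).
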